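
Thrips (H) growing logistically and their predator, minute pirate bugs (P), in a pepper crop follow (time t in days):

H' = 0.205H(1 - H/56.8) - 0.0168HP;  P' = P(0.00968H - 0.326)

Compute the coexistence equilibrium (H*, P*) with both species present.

From dP/dt = 0 with P > 0: 0.00968H* = 0.326, so H* = 33.7.
Substitute into dH/dt = 0: 0.205(1 - 33.7/56.8) = 0.0168P*.
The bracket is 0.407, giving P* = 0.0835/0.0168 = 4.97.

H* ≈ 33.7, P* ≈ 4.97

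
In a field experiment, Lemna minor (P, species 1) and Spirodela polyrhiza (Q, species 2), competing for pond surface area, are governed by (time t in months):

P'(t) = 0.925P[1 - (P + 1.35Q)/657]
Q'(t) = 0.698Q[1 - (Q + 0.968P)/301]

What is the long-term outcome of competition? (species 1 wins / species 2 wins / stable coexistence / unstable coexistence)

species 1 excludes species 2

Compare the nullcline intercepts: K1/α12 = 657/1.35 = 487 > K2 = 301; K2/α21 = 301/0.968 = 311 < K1 = 657.
Since the inequalities point opposite ways, species 1 can invade but species 2 cannot.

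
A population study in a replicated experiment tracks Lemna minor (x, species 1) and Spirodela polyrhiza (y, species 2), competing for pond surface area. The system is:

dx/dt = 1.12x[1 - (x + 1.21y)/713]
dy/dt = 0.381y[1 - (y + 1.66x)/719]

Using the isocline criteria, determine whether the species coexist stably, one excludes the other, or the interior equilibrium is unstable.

unstable coexistence (outcome depends on initial conditions)

Compare the nullcline intercepts: K1/α12 = 713/1.21 = 589 < K2 = 719; K2/α21 = 719/1.66 = 433 < K1 = 713.
Since both are reversed, neither can invade when rare; the interior point is a saddle.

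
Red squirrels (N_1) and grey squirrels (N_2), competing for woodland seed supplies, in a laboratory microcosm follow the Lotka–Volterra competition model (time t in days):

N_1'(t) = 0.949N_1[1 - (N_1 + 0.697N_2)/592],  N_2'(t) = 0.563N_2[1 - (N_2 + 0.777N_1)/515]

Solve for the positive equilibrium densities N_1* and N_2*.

Setting both brackets to zero gives the nullclines N_1 + 0.697N_2 = 592 and 0.777N_1 + N_2 = 515.
Substituting N_2 = 515 - 0.777N_1 into the first: N_1(1 - 0.697·0.777) = 592 - 0.697·515.
So N_1* = 233/0.458 = 508, and then N_2* = 515 - 0.777·508 = 120.

N_1* ≈ 508, N_2* ≈ 120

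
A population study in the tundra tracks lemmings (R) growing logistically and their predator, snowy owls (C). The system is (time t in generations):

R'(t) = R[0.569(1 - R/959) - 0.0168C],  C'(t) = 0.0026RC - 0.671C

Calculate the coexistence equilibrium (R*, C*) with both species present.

From dC/dt = 0 with C > 0: 0.0026R* = 0.671, so R* = 258.
Substitute into dR/dt = 0: 0.569(1 - 258/959) = 0.0168C*.
The bracket is 0.731, giving C* = 0.416/0.0168 = 24.8.

R* ≈ 258, C* ≈ 24.8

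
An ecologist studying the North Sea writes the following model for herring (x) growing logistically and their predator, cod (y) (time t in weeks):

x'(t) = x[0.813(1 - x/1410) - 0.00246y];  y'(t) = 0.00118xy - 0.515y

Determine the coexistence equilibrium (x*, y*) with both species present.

From dy/dt = 0 with y > 0: 0.00118x* = 0.515, so x* = 436.
Substitute into dx/dt = 0: 0.813(1 - 436/1410) = 0.00246y*.
The bracket is 0.69, giving y* = 0.561/0.00246 = 228.

x* ≈ 436, y* ≈ 228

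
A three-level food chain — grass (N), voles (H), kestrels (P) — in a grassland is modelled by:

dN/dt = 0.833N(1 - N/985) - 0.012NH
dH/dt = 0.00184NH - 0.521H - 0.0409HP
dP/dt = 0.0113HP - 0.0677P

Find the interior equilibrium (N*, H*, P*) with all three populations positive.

From dP/dt = 0: 0.0113H* = 0.0677, so H* = 5.99.
From dN/dt = 0: 0.833(1 - N*/985) = 0.012·5.99, giving N* = 985·(1 - 0.0863) = 900.
From dH/dt = 0: 0.00184·900 - 0.521 = 0.0409P*, so P* = 1.13/0.0409 = 27.8.

N* ≈ 900, H* ≈ 5.99, P* ≈ 27.8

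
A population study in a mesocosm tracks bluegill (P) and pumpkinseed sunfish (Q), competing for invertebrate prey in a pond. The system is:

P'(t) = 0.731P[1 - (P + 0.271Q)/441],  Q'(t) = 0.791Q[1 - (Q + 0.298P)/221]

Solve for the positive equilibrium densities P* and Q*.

Setting both brackets to zero gives the nullclines P + 0.271Q = 441 and 0.298P + Q = 221.
Substituting Q = 221 - 0.298P into the first: P(1 - 0.271·0.298) = 441 - 0.271·221.
So P* = 381/0.919 = 415, and then Q* = 221 - 0.298·415 = 97.5.

P* ≈ 415, Q* ≈ 97.5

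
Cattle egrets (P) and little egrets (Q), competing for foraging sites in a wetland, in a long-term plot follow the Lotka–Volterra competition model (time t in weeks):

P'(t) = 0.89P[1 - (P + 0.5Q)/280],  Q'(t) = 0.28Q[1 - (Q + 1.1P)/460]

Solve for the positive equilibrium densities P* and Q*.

Setting both brackets to zero gives the nullclines P + 0.5Q = 280 and 1.1P + Q = 460.
Substituting Q = 460 - 1.1P into the first: P(1 - 0.5·1.1) = 280 - 0.5·460.
So P* = 50/0.45 = 111, and then Q* = 460 - 1.1·111 = 338.

P* ≈ 111, Q* ≈ 338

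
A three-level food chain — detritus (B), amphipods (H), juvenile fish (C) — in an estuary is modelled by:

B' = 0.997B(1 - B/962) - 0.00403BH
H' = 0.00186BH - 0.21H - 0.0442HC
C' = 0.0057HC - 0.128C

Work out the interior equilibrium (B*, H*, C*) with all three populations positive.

From dC/dt = 0: 0.0057H* = 0.128, so H* = 22.5.
From dB/dt = 0: 0.997(1 - B*/962) = 0.00403·22.5, giving B* = 962·(1 - 0.0908) = 875.
From dH/dt = 0: 0.00186·875 - 0.21 = 0.0442C*, so C* = 1.42/0.0442 = 32.1.

B* ≈ 875, H* ≈ 22.5, C* ≈ 32.1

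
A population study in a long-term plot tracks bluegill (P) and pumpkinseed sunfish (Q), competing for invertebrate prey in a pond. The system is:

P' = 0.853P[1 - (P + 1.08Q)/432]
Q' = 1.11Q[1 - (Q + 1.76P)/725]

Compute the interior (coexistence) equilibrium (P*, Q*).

P* ≈ 390, Q* ≈ 39.2

Setting both brackets to zero gives the nullclines P + 1.08Q = 432 and 1.76P + Q = 725.
Substituting Q = 725 - 1.76P into the first: P(1 - 1.08·1.76) = 432 - 1.08·725.
So P* = -351/-0.901 = 390, and then Q* = 725 - 1.76·390 = 39.2.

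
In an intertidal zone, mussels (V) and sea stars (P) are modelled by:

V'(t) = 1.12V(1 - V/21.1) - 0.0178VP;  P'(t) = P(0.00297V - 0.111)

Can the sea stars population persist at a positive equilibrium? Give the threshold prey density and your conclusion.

Threshold V = 37.4; K < 37.4, so no, the predator goes extinct.

The predator equation gives dP/dt > 0 only when V > 0.111/0.00297 = 37.4.
Without the predator, V → K = 21.1. Since 21.1 < 37.4, the predator cannot invade.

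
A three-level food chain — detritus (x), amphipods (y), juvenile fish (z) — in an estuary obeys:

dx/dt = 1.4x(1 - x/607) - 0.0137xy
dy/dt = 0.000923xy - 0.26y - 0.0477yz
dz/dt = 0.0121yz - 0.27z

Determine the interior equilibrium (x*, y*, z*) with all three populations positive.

From dz/dt = 0: 0.0121y* = 0.27, so y* = 22.3.
From dx/dt = 0: 1.4(1 - x*/607) = 0.0137·22.3, giving x* = 607·(1 - 0.218) = 474.
From dy/dt = 0: 0.000923·474 - 0.26 = 0.0477z*, so z* = 0.178/0.0477 = 3.73.

x* ≈ 474, y* ≈ 22.3, z* ≈ 3.73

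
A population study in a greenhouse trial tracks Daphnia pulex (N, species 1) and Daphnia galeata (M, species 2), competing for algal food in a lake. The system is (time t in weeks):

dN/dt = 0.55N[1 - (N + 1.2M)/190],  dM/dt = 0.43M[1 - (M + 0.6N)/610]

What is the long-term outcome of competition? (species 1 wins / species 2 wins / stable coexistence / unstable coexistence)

species 2 excludes species 1

Compare the nullcline intercepts: K1/α12 = 190/1.2 = 158 < K2 = 610; K2/α21 = 610/0.6 = 1020 > K1 = 190.
Since the inequalities point opposite ways, species 2 can invade but species 1 cannot.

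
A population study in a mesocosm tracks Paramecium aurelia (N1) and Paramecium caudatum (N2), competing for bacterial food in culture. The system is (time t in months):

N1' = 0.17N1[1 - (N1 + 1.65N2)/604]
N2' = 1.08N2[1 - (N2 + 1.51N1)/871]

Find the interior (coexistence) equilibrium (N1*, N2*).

N1* ≈ 559, N2* ≈ 27.5

Setting both brackets to zero gives the nullclines N1 + 1.65N2 = 604 and 1.51N1 + N2 = 871.
Substituting N2 = 871 - 1.51N1 into the first: N1(1 - 1.65·1.51) = 604 - 1.65·871.
So N1* = -833/-1.49 = 559, and then N2* = 871 - 1.51·559 = 27.5.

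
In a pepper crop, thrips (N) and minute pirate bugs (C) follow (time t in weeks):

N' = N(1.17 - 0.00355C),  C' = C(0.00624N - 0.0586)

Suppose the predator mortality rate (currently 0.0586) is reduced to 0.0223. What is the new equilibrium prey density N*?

At the interior fixed point, setting dC/dt = 0 with C > 0 fixes N* = (predator death rate)/(NC coefficient) — independent of the other coefficients.
With the change, N* = 0.0223/0.00624 = 3.57; it falls from 9.39.

N* ≈ 3.57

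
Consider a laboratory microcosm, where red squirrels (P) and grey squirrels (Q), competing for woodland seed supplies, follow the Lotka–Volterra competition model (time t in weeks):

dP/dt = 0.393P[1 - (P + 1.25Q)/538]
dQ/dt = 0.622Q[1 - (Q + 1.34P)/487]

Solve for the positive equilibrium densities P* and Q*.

Setting both brackets to zero gives the nullclines P + 1.25Q = 538 and 1.34P + Q = 487.
Substituting Q = 487 - 1.34P into the first: P(1 - 1.25·1.34) = 538 - 1.25·487.
So P* = -70.8/-0.675 = 105, and then Q* = 487 - 1.34·105 = 347.

P* ≈ 105, Q* ≈ 347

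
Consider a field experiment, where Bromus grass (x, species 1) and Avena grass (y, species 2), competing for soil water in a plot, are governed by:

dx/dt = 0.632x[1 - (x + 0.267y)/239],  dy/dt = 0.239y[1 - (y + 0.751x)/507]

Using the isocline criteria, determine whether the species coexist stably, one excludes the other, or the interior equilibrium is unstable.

stable coexistence

Compare the nullcline intercepts: K1/α12 = 239/0.267 = 895 > K2 = 507; K2/α21 = 507/0.751 = 675 > K1 = 239.
Since both inequalities hold, each species can invade when rare, so the interior equilibrium is stable.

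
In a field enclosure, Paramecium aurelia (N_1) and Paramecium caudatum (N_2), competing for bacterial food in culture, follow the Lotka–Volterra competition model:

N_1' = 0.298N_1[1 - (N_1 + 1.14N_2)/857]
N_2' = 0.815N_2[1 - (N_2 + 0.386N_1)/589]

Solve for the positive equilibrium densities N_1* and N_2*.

N_1* ≈ 331, N_2* ≈ 461

Setting both brackets to zero gives the nullclines N_1 + 1.14N_2 = 857 and 0.386N_1 + N_2 = 589.
Substituting N_2 = 589 - 0.386N_1 into the first: N_1(1 - 1.14·0.386) = 857 - 1.14·589.
So N_1* = 186/0.56 = 331, and then N_2* = 589 - 0.386·331 = 461.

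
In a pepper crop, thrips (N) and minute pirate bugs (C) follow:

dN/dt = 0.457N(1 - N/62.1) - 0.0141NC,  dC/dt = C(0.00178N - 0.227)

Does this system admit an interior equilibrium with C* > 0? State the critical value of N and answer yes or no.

The predator equation gives dC/dt > 0 only when N > 0.227/0.00178 = 128.
Without the predator, N → K = 62.1. Since 62.1 < 128, the predator cannot invade.

Threshold N = 128; K < 128, so no, the predator goes extinct.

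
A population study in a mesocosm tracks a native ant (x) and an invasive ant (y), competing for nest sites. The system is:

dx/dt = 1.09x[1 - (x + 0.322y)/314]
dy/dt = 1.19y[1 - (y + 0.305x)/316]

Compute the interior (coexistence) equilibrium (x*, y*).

Setting both brackets to zero gives the nullclines x + 0.322y = 314 and 0.305x + y = 316.
Substituting y = 316 - 0.305x into the first: x(1 - 0.322·0.305) = 314 - 0.322·316.
So x* = 212/0.902 = 235, and then y* = 316 - 0.305·235 = 244.

x* ≈ 235, y* ≈ 244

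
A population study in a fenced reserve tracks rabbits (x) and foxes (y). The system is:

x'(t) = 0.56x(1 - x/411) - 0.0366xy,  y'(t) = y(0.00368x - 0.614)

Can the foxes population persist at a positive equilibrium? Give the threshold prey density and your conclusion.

The predator equation gives dy/dt > 0 only when x > 0.614/0.00368 = 167.
Without the predator, x → K = 411. Since 411 > 167, the predator can invade and persist.

Threshold x = 167; K > 167, so yes, the predator persists.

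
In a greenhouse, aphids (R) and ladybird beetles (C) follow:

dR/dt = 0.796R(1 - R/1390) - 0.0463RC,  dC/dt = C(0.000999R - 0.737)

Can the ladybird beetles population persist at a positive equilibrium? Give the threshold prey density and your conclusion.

The predator equation gives dC/dt > 0 only when R > 0.737/0.000999 = 738.
Without the predator, R → K = 1390. Since 1390 > 738, the predator can invade and persist.

Threshold R = 738; K > 738, so yes, the predator persists.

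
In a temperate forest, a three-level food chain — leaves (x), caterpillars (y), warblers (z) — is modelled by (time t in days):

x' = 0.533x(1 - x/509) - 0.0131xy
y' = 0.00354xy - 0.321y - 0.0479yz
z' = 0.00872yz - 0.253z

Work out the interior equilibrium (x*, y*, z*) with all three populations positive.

x* ≈ 146, y* ≈ 29, z* ≈ 4.09

From dz/dt = 0: 0.00872y* = 0.253, so y* = 29.
From dx/dt = 0: 0.533(1 - x*/509) = 0.0131·29, giving x* = 509·(1 - 0.713) = 146.
From dy/dt = 0: 0.00354·146 - 0.321 = 0.0479z*, so z* = 0.196/0.0479 = 4.09.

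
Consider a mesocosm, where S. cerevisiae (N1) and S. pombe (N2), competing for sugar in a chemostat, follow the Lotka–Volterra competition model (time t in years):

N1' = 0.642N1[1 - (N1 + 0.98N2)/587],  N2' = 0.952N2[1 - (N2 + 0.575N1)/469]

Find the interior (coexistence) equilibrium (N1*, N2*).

Setting both brackets to zero gives the nullclines N1 + 0.98N2 = 587 and 0.575N1 + N2 = 469.
Substituting N2 = 469 - 0.575N1 into the first: N1(1 - 0.98·0.575) = 587 - 0.98·469.
So N1* = 127/0.436 = 292, and then N2* = 469 - 0.575·292 = 301.

N1* ≈ 292, N2* ≈ 301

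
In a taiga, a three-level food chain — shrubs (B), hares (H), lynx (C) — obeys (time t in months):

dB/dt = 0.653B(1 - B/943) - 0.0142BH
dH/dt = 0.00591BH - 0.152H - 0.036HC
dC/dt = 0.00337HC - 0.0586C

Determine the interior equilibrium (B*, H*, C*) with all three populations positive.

From dC/dt = 0: 0.00337H* = 0.0586, so H* = 17.4.
From dB/dt = 0: 0.653(1 - B*/943) = 0.0142·17.4, giving B* = 943·(1 - 0.378) = 586.
From dH/dt = 0: 0.00591·586 - 0.152 = 0.036C*, so C* = 3.31/0.036 = 92.

B* ≈ 586, H* ≈ 17.4, C* ≈ 92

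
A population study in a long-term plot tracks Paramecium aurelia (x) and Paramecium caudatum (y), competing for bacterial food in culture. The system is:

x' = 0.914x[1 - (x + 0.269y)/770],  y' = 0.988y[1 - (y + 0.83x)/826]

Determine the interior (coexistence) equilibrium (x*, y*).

x* ≈ 705, y* ≈ 241

Setting both brackets to zero gives the nullclines x + 0.269y = 770 and 0.83x + y = 826.
Substituting y = 826 - 0.83x into the first: x(1 - 0.269·0.83) = 770 - 0.269·826.
So x* = 548/0.777 = 705, and then y* = 826 - 0.83·705 = 241.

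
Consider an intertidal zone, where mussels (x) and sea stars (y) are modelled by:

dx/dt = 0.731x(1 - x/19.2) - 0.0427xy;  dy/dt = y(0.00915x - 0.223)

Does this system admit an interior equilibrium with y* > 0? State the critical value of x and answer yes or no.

Threshold x = 24.4; K < 24.4, so no, the predator goes extinct.

The predator equation gives dy/dt > 0 only when x > 0.223/0.00915 = 24.4.
Without the predator, x → K = 19.2. Since 19.2 < 24.4, the predator cannot invade.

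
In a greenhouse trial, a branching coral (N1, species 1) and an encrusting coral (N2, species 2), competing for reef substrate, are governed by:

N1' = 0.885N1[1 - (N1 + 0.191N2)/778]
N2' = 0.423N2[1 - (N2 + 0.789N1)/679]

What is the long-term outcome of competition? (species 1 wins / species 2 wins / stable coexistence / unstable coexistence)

stable coexistence

Compare the nullcline intercepts: K1/α12 = 778/0.191 = 4070 > K2 = 679; K2/α21 = 679/0.789 = 861 > K1 = 778.
Since both inequalities hold, each species can invade when rare, so the interior equilibrium is stable.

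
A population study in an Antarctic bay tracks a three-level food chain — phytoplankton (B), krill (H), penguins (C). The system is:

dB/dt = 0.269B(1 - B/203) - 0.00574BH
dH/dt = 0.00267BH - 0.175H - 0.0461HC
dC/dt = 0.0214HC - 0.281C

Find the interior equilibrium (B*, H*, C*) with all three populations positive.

B* ≈ 146, H* ≈ 13.1, C* ≈ 4.67

From dC/dt = 0: 0.0214H* = 0.281, so H* = 13.1.
From dB/dt = 0: 0.269(1 - B*/203) = 0.00574·13.1, giving B* = 203·(1 - 0.28) = 146.
From dH/dt = 0: 0.00267·146 - 0.175 = 0.0461C*, so C* = 0.215/0.0461 = 4.67.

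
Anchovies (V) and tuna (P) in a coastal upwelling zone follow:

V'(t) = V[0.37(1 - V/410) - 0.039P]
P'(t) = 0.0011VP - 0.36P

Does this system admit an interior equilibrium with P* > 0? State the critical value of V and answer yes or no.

The predator equation gives dP/dt > 0 only when V > 0.36/0.0011 = 327.
Without the predator, V → K = 410. Since 410 > 327, the predator can invade and persist.

Threshold V = 327; K > 327, so yes, the predator persists.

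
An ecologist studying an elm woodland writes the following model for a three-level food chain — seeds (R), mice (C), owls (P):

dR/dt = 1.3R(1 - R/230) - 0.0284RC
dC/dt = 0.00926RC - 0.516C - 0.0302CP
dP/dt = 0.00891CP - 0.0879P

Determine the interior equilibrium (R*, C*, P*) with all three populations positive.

From dP/dt = 0: 0.00891C* = 0.0879, so C* = 9.87.
From dR/dt = 0: 1.3(1 - R*/230) = 0.0284·9.87, giving R* = 230·(1 - 0.216) = 180.
From dC/dt = 0: 0.00926·180 - 0.516 = 0.0302P*, so P* = 1.15/0.0302 = 38.2.

R* ≈ 180, C* ≈ 9.87, P* ≈ 38.2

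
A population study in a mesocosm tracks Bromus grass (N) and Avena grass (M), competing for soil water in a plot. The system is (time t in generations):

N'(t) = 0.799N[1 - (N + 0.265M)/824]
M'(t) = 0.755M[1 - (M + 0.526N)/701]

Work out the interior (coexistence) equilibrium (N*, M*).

Setting both brackets to zero gives the nullclines N + 0.265M = 824 and 0.526N + M = 701.
Substituting M = 701 - 0.526N into the first: N(1 - 0.265·0.526) = 824 - 0.265·701.
So N* = 638/0.861 = 742, and then M* = 701 - 0.526·742 = 311.

N* ≈ 742, M* ≈ 311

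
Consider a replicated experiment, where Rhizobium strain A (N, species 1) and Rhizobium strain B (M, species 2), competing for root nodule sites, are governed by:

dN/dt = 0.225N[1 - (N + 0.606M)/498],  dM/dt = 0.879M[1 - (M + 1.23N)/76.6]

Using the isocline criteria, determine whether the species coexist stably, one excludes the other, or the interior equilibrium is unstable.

Compare the nullcline intercepts: K1/α12 = 498/0.606 = 822 > K2 = 76.6; K2/α21 = 76.6/1.23 = 62.3 < K1 = 498.
Since the inequalities point opposite ways, species 1 can invade but species 2 cannot.

species 1 excludes species 2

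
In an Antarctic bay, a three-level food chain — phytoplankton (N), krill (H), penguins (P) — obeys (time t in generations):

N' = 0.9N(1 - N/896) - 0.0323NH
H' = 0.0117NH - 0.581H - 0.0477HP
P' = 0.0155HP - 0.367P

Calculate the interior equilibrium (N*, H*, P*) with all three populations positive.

N* ≈ 135, H* ≈ 23.7, P* ≈ 20.8

From dP/dt = 0: 0.0155H* = 0.367, so H* = 23.7.
From dN/dt = 0: 0.9(1 - N*/896) = 0.0323·23.7, giving N* = 896·(1 - 0.85) = 135.
From dH/dt = 0: 0.0117·135 - 0.581 = 0.0477P*, so P* = 0.994/0.0477 = 20.8.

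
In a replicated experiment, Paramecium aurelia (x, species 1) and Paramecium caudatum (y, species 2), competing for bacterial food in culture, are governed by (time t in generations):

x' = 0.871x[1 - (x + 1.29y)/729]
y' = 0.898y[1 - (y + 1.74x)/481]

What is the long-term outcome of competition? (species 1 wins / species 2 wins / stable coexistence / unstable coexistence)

species 1 excludes species 2

Compare the nullcline intercepts: K1/α12 = 729/1.29 = 565 > K2 = 481; K2/α21 = 481/1.74 = 276 < K1 = 729.
Since the inequalities point opposite ways, species 1 can invade but species 2 cannot.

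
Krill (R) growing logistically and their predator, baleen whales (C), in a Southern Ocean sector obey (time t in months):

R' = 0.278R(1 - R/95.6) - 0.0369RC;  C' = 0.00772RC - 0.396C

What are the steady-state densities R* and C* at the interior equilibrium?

R* ≈ 51.3, C* ≈ 3.49

From dC/dt = 0 with C > 0: 0.00772R* = 0.396, so R* = 51.3.
Substitute into dR/dt = 0: 0.278(1 - 51.3/95.6) = 0.0369C*.
The bracket is 0.463, giving C* = 0.129/0.0369 = 3.49.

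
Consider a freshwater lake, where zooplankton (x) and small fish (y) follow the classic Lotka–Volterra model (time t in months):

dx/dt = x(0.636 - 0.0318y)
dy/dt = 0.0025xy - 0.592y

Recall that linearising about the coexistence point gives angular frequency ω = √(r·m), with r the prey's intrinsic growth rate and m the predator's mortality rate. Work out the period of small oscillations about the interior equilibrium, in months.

Here r = 0.636 and m = 0.592, so r·m = 0.377.
ω = √0.377 = 0.614 per month, hence T = 2π/ω ≈ 10.2 months.

T ≈ 10.2 months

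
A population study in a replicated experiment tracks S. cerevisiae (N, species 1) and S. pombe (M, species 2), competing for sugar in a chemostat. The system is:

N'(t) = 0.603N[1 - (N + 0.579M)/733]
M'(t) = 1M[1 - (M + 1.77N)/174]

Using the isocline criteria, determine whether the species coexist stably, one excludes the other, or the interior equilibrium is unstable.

species 1 excludes species 2

Compare the nullcline intercepts: K1/α12 = 733/0.579 = 1270 > K2 = 174; K2/α21 = 174/1.77 = 98.3 < K1 = 733.
Since the inequalities point opposite ways, species 1 can invade but species 2 cannot.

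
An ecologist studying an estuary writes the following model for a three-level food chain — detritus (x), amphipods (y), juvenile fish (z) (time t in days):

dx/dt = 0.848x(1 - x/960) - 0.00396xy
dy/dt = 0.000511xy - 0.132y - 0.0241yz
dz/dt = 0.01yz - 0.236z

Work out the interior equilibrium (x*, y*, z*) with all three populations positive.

x* ≈ 854, y* ≈ 23.6, z* ≈ 12.6

From dz/dt = 0: 0.01y* = 0.236, so y* = 23.6.
From dx/dt = 0: 0.848(1 - x*/960) = 0.00396·23.6, giving x* = 960·(1 - 0.11) = 854.
From dy/dt = 0: 0.000511·854 - 0.132 = 0.0241z*, so z* = 0.304/0.0241 = 12.6.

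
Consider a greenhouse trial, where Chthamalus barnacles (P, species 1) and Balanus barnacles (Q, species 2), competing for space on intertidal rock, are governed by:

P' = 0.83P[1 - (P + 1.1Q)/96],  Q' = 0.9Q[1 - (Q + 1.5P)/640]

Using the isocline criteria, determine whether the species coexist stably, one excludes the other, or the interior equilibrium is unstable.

species 2 excludes species 1

Compare the nullcline intercepts: K1/α12 = 96/1.1 = 87.3 < K2 = 640; K2/α21 = 640/1.5 = 427 > K1 = 96.
Since the inequalities point opposite ways, species 2 can invade but species 1 cannot.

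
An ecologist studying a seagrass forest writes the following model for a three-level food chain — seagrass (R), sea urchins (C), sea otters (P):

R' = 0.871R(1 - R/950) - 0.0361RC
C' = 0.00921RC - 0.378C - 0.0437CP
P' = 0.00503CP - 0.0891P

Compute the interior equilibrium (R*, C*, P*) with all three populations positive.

R* ≈ 253, C* ≈ 17.7, P* ≈ 44.6

From dP/dt = 0: 0.00503C* = 0.0891, so C* = 17.7.
From dR/dt = 0: 0.871(1 - R*/950) = 0.0361·17.7, giving R* = 950·(1 - 0.734) = 253.
From dC/dt = 0: 0.00921·253 - 0.378 = 0.0437P*, so P* = 1.95/0.0437 = 44.6.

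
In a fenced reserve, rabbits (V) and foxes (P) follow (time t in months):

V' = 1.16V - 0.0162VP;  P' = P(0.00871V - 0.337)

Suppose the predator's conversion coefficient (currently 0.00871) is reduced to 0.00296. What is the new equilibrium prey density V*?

At the interior fixed point, setting dP/dt = 0 with P > 0 fixes V* = (predator death rate)/(VP coefficient) — independent of the other coefficients.
With the change, V* = 0.337/0.00296 = 114; it rises from 38.7.

V* ≈ 114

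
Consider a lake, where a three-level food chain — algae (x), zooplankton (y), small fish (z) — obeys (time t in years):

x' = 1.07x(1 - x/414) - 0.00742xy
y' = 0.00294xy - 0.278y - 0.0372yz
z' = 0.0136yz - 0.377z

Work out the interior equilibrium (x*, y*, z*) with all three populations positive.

x* ≈ 334, y* ≈ 27.7, z* ≈ 19

From dz/dt = 0: 0.0136y* = 0.377, so y* = 27.7.
From dx/dt = 0: 1.07(1 - x*/414) = 0.00742·27.7, giving x* = 414·(1 - 0.192) = 334.
From dy/dt = 0: 0.00294·334 - 0.278 = 0.0372z*, so z* = 0.705/0.0372 = 19.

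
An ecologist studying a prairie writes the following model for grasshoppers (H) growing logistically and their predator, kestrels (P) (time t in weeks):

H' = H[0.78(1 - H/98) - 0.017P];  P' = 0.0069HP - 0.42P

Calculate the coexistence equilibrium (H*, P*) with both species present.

H* ≈ 60.9, P* ≈ 17.4

From dP/dt = 0 with P > 0: 0.0069H* = 0.42, so H* = 60.9.
Substitute into dH/dt = 0: 0.78(1 - 60.9/98) = 0.017P*.
The bracket is 0.379, giving P* = 0.296/0.017 = 17.4.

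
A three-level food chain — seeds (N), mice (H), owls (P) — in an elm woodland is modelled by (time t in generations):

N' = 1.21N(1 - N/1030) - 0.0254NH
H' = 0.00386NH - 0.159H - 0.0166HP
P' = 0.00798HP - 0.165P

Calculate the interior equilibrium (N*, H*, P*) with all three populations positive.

N* ≈ 583, H* ≈ 20.7, P* ≈ 126

From dP/dt = 0: 0.00798H* = 0.165, so H* = 20.7.
From dN/dt = 0: 1.21(1 - N*/1030) = 0.0254·20.7, giving N* = 1030·(1 - 0.434) = 583.
From dH/dt = 0: 0.00386·583 - 0.159 = 0.0166P*, so P* = 2.09/0.0166 = 126.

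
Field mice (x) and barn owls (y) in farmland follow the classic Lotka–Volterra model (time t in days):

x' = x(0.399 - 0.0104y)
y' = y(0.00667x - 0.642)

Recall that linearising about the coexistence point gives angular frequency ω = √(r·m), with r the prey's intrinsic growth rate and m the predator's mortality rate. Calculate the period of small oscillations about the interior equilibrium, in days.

T ≈ 12.4 days

Here r = 0.399 and m = 0.642, so r·m = 0.256.
ω = √0.256 = 0.506 per day, hence T = 2π/ω ≈ 12.4 days.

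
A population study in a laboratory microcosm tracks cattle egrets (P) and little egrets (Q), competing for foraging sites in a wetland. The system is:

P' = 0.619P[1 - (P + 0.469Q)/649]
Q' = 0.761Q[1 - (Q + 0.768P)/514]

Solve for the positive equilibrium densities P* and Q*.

P* ≈ 638, Q* ≈ 24.3

Setting both brackets to zero gives the nullclines P + 0.469Q = 649 and 0.768P + Q = 514.
Substituting Q = 514 - 0.768P into the first: P(1 - 0.469·0.768) = 649 - 0.469·514.
So P* = 408/0.64 = 638, and then Q* = 514 - 0.768·638 = 24.3.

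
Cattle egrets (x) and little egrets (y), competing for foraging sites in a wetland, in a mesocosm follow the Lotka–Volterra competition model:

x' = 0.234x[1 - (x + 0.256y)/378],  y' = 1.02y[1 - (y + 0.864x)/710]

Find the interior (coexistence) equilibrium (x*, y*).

x* ≈ 252, y* ≈ 492

Setting both brackets to zero gives the nullclines x + 0.256y = 378 and 0.864x + y = 710.
Substituting y = 710 - 0.864x into the first: x(1 - 0.256·0.864) = 378 - 0.256·710.
So x* = 196/0.779 = 252, and then y* = 710 - 0.864·252 = 492.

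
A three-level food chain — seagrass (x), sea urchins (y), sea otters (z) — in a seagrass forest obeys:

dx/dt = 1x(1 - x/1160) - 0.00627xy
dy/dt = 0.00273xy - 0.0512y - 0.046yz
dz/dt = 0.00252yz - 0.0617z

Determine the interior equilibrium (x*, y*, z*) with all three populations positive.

x* ≈ 982, y* ≈ 24.5, z* ≈ 57.2

From dz/dt = 0: 0.00252y* = 0.0617, so y* = 24.5.
From dx/dt = 0: 1(1 - x*/1160) = 0.00627·24.5, giving x* = 1160·(1 - 0.154) = 982.
From dy/dt = 0: 0.00273·982 - 0.0512 = 0.046z*, so z* = 2.63/0.046 = 57.2.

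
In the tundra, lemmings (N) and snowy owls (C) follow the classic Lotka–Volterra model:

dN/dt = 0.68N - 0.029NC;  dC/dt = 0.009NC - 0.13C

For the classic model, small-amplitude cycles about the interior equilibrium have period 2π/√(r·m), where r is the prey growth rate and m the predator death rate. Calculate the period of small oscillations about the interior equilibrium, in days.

T ≈ 21.1 days

Here r = 0.68 and m = 0.13, so r·m = 0.0884.
ω = √0.0884 = 0.297 per day, hence T = 2π/ω ≈ 21.1 days.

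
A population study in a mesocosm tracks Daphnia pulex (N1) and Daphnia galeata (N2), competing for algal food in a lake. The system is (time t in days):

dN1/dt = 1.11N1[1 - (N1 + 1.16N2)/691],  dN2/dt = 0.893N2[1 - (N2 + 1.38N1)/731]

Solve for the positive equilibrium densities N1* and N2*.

N1* ≈ 261, N2* ≈ 370

Setting both brackets to zero gives the nullclines N1 + 1.16N2 = 691 and 1.38N1 + N2 = 731.
Substituting N2 = 731 - 1.38N1 into the first: N1(1 - 1.16·1.38) = 691 - 1.16·731.
So N1* = -157/-0.601 = 261, and then N2* = 731 - 1.38·261 = 370.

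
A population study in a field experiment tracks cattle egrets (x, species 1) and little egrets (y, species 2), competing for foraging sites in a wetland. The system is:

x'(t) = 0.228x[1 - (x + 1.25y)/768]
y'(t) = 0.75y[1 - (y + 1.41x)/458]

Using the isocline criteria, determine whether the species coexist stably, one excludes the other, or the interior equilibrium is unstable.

Compare the nullcline intercepts: K1/α12 = 768/1.25 = 614 > K2 = 458; K2/α21 = 458/1.41 = 325 < K1 = 768.
Since the inequalities point opposite ways, species 1 can invade but species 2 cannot.

species 1 excludes species 2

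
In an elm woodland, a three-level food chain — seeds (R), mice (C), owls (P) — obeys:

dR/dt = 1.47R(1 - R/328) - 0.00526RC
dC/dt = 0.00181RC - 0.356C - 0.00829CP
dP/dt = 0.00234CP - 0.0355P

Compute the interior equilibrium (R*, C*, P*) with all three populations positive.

R* ≈ 310, C* ≈ 15.2, P* ≈ 24.8

From dP/dt = 0: 0.00234C* = 0.0355, so C* = 15.2.
From dR/dt = 0: 1.47(1 - R*/328) = 0.00526·15.2, giving R* = 328·(1 - 0.0543) = 310.
From dC/dt = 0: 0.00181·310 - 0.356 = 0.00829P*, so P* = 0.205/0.00829 = 24.8.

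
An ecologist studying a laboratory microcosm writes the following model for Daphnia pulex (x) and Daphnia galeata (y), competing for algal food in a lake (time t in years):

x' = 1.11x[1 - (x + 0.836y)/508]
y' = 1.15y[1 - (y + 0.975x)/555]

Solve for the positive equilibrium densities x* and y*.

Setting both brackets to zero gives the nullclines x + 0.836y = 508 and 0.975x + y = 555.
Substituting y = 555 - 0.975x into the first: x(1 - 0.836·0.975) = 508 - 0.836·555.
So x* = 44/0.185 = 238, and then y* = 555 - 0.975·238 = 323.

x* ≈ 238, y* ≈ 323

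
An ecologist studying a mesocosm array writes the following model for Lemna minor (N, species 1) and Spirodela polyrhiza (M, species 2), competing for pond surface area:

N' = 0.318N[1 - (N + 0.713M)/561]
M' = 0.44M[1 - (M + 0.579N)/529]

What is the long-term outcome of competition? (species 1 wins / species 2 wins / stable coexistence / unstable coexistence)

Compare the nullcline intercepts: K1/α12 = 561/0.713 = 787 > K2 = 529; K2/α21 = 529/0.579 = 914 > K1 = 561.
Since both inequalities hold, each species can invade when rare, so the interior equilibrium is stable.

stable coexistence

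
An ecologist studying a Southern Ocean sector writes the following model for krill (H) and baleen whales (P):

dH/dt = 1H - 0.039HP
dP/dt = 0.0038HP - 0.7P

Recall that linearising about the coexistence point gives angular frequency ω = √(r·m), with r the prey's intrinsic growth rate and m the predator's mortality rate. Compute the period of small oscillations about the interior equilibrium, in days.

T ≈ 7.51 days

Here r = 1 and m = 0.7, so r·m = 0.7.
ω = √0.7 = 0.837 per day, hence T = 2π/ω ≈ 7.51 days.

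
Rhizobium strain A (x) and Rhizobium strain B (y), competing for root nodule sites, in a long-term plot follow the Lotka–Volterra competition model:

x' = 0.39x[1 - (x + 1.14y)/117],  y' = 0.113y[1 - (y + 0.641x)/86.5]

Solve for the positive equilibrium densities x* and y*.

Setting both brackets to zero gives the nullclines x + 1.14y = 117 and 0.641x + y = 86.5.
Substituting y = 86.5 - 0.641x into the first: x(1 - 1.14·0.641) = 117 - 1.14·86.5.
So x* = 18.4/0.269 = 68.3, and then y* = 86.5 - 0.641·68.3 = 42.7.

x* ≈ 68.3, y* ≈ 42.7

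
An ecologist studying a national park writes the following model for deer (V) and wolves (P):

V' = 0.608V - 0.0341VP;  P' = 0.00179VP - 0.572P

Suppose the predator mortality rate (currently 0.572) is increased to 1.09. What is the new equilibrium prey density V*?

At the interior fixed point, setting dP/dt = 0 with P > 0 fixes V* = (predator death rate)/(VP coefficient) — independent of the other coefficients.
With the change, V* = 1.09/0.00179 = 609; it rises from 320.

V* ≈ 609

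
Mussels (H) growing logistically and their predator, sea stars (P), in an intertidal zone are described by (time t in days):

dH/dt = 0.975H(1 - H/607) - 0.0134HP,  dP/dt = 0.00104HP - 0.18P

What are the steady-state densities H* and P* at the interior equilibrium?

H* ≈ 173, P* ≈ 52

From dP/dt = 0 with P > 0: 0.00104H* = 0.18, so H* = 173.
Substitute into dH/dt = 0: 0.975(1 - 173/607) = 0.0134P*.
The bracket is 0.715, giving P* = 0.697/0.0134 = 52.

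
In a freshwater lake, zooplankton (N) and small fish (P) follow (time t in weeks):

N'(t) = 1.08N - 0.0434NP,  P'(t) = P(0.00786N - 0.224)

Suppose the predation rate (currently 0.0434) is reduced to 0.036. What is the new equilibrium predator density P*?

At the interior fixed point, setting dN/dt = 0 with N > 0 fixes P* = (prey growth rate)/(NP coefficient) — independent of the other coefficients.
With the change, P* = 1.08/0.036 = 30; it rises from 24.9.

P* ≈ 30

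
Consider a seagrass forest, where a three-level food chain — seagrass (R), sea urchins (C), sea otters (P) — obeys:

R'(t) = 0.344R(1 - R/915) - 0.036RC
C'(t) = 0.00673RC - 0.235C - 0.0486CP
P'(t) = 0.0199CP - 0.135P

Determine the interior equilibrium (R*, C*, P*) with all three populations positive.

From dP/dt = 0: 0.0199C* = 0.135, so C* = 6.78.
From dR/dt = 0: 0.344(1 - R*/915) = 0.036·6.78, giving R* = 915·(1 - 0.71) = 265.
From dC/dt = 0: 0.00673·265 - 0.235 = 0.0486P*, so P* = 1.55/0.0486 = 31.9.

R* ≈ 265, C* ≈ 6.78, P* ≈ 31.9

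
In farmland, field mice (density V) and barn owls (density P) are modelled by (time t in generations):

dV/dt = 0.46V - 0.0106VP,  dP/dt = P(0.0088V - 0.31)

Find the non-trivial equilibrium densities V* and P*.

V* ≈ 35.2, P* ≈ 43.4

Set dP/dt = 0 with P > 0: 0.0088V - 0.31 = 0, so V* = 0.31/0.0088 = 35.2.
Set dV/dt = 0 with V > 0: 0.46 - 0.0106P = 0, so P* = 0.46/0.0106 = 43.4.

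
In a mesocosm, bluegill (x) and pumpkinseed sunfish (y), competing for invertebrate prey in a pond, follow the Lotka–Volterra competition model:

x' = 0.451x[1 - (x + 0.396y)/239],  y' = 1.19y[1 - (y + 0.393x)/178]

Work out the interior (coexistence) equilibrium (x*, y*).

Setting both brackets to zero gives the nullclines x + 0.396y = 239 and 0.393x + y = 178.
Substituting y = 178 - 0.393x into the first: x(1 - 0.396·0.393) = 239 - 0.396·178.
So x* = 169/0.844 = 200, and then y* = 178 - 0.393·200 = 99.6.

x* ≈ 200, y* ≈ 99.6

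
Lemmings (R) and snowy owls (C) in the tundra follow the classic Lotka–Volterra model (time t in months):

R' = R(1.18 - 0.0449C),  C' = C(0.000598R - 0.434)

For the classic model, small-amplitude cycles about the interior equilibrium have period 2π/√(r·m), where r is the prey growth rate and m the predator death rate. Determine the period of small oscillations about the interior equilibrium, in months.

T ≈ 8.78 months

Here r = 1.18 and m = 0.434, so r·m = 0.512.
ω = √0.512 = 0.716 per month, hence T = 2π/ω ≈ 8.78 months.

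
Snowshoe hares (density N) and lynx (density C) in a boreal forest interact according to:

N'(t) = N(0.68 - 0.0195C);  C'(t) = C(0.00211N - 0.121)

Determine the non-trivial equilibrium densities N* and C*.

Set dC/dt = 0 with C > 0: 0.00211N - 0.121 = 0, so N* = 0.121/0.00211 = 57.3.
Set dN/dt = 0 with N > 0: 0.68 - 0.0195C = 0, so C* = 0.68/0.0195 = 34.9.

N* ≈ 57.3, C* ≈ 34.9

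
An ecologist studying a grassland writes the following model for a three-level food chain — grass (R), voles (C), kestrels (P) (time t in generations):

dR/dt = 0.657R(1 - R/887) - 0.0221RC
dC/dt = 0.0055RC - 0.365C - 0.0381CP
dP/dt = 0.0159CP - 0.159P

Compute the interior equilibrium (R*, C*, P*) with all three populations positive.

From dP/dt = 0: 0.0159C* = 0.159, so C* = 10.
From dR/dt = 0: 0.657(1 - R*/887) = 0.0221·10, giving R* = 887·(1 - 0.336) = 589.
From dC/dt = 0: 0.0055·589 - 0.365 = 0.0381P*, so P* = 2.87/0.0381 = 75.4.

R* ≈ 589, C* ≈ 10, P* ≈ 75.4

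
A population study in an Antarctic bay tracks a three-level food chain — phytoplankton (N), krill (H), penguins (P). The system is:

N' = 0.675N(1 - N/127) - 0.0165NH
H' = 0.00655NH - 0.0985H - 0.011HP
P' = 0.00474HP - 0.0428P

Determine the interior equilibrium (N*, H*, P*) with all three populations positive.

From dP/dt = 0: 0.00474H* = 0.0428, so H* = 9.03.
From dN/dt = 0: 0.675(1 - N*/127) = 0.0165·9.03, giving N* = 127·(1 - 0.221) = 99.
From dH/dt = 0: 0.00655·99 - 0.0985 = 0.011P*, so P* = 0.55/0.011 = 50.

N* ≈ 99, H* ≈ 9.03, P* ≈ 50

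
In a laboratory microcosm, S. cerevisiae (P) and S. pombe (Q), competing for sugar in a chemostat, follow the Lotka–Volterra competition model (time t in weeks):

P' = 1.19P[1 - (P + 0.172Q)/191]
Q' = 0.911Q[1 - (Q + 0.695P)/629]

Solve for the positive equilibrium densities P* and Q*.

Setting both brackets to zero gives the nullclines P + 0.172Q = 191 and 0.695P + Q = 629.
Substituting Q = 629 - 0.695P into the first: P(1 - 0.172·0.695) = 191 - 0.172·629.
So P* = 82.8/0.88 = 94.1, and then Q* = 629 - 0.695·94.1 = 564.

P* ≈ 94.1, Q* ≈ 564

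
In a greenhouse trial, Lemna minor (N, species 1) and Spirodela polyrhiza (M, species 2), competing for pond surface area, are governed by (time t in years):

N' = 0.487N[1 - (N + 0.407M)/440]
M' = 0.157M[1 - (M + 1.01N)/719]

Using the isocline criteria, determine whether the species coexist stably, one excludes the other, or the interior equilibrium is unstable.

stable coexistence

Compare the nullcline intercepts: K1/α12 = 440/0.407 = 1080 > K2 = 719; K2/α21 = 719/1.01 = 712 > K1 = 440.
Since both inequalities hold, each species can invade when rare, so the interior equilibrium is stable.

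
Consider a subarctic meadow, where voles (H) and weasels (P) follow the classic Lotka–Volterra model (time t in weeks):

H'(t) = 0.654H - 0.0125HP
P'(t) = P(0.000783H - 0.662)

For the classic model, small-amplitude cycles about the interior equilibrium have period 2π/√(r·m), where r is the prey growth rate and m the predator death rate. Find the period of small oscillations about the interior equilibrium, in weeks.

T ≈ 9.55 weeks

Here r = 0.654 and m = 0.662, so r·m = 0.433.
ω = √0.433 = 0.658 per week, hence T = 2π/ω ≈ 9.55 weeks.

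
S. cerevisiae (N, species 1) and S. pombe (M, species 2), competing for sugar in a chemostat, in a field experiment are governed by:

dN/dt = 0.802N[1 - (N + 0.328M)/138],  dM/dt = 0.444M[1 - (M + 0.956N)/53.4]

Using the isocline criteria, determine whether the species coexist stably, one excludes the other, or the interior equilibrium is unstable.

species 1 excludes species 2

Compare the nullcline intercepts: K1/α12 = 138/0.328 = 421 > K2 = 53.4; K2/α21 = 53.4/0.956 = 55.9 < K1 = 138.
Since the inequalities point opposite ways, species 1 can invade but species 2 cannot.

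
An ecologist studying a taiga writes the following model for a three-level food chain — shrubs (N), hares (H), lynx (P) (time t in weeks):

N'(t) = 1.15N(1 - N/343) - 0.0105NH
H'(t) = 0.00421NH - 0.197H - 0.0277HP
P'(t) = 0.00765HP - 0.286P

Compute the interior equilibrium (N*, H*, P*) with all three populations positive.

N* ≈ 226, H* ≈ 37.4, P* ≈ 27.2

From dP/dt = 0: 0.00765H* = 0.286, so H* = 37.4.
From dN/dt = 0: 1.15(1 - N*/343) = 0.0105·37.4, giving N* = 343·(1 - 0.341) = 226.
From dH/dt = 0: 0.00421·226 - 0.197 = 0.0277P*, so P* = 0.754/0.0277 = 27.2.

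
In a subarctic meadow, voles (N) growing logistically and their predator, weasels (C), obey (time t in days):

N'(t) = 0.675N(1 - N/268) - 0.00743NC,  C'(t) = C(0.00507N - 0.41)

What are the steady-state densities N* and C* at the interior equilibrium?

N* ≈ 80.9, C* ≈ 63.4

From dC/dt = 0 with C > 0: 0.00507N* = 0.41, so N* = 80.9.
Substitute into dN/dt = 0: 0.675(1 - 80.9/268) = 0.00743C*.
The bracket is 0.698, giving C* = 0.471/0.00743 = 63.4.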